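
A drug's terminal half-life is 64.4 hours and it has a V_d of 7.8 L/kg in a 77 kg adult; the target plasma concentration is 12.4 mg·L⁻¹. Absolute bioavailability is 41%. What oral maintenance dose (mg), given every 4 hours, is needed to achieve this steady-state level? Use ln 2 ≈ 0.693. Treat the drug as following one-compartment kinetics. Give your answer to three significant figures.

782 mg

Vd(total) = 77 kg × 7.8 L/kg = 600.6 L
k = 0.693/64.4 = 0.01076 h⁻¹, so CL = k·Vd = 0.01076 × 600.6 = 6.462 L/h
D = CL × Css × τ / F = 6.462 × 12.4 × 4 / 0.41 = 781.7 mg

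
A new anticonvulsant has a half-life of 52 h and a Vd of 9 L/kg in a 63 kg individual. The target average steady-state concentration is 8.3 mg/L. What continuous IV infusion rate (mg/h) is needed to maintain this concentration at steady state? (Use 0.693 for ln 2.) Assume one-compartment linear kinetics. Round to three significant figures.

Vd = 9 L/kg × 63 kg = 567.0 L
k = 0.693/52 = 0.01333 h⁻¹, so CL = k·Vd = 0.01333 × 567.0 = 7.558 L/h
Infusion rate = CL × Css = 7.558 × 8.3 = 62.73 mg/h

62.7 mg/h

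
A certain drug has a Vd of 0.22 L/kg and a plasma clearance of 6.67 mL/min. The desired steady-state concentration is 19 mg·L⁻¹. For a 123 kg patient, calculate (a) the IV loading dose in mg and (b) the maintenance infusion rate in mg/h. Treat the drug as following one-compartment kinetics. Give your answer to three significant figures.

Vd = 0.22 L/kg × 123 kg = 27.06 L
Loading dose = Vd × C = 27.06 × 19 = 514.1 mg
CL = 6.67 mL/min × 60/1000 = 0.4002 L/h
Maintenance: replace elimination → rate = CL × Css = 0.4002 × 19 = 7.604 mg/h

(a) 514 mg; (b) 7.60 mg/h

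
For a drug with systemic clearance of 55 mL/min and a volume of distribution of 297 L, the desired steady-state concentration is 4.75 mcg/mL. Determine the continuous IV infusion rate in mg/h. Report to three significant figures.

15.7 mg/h

Convert clearance: 55 mL/min × 60 min/h ÷ 1000 mL/L = 3.300 L/h
Infusion rate = CL · Css = 3.300 L/h × 4.75 mg/L = 15.68 mg/h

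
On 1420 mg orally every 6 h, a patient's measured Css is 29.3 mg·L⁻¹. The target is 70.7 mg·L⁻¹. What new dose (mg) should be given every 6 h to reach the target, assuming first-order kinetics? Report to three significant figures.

3430 mg

For first-order elimination, Css ∝ F·D/(CL·τ); F and CL are unchanged, so Css ∝ D/τ.
D₂ = D₁ × (Css,target / Css,current) = 1420 × 70.7/29.3 = 3426 mg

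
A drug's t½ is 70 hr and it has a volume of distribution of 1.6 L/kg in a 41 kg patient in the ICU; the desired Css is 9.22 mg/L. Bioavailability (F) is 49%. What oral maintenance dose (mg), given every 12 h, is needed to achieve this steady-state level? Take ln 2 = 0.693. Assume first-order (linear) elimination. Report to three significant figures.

147 mg

Vd = 1.6 L/kg × 41 kg = 65.60 L
k = 0.693/70 = 0.009900 h⁻¹, so CL = k·Vd = 0.009900 × 65.60 = 0.6494 L/h
D = CL × Css × τ / F = 0.6494 × 9.22 × 12 / 0.49 = 146.6 mg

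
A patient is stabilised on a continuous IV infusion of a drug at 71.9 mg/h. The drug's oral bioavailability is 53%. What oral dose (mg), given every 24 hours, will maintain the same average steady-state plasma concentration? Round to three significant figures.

To maintain the same Css, the systemic dosing rate must be unchanged: F·D/τ = infusion rate.
D = rate × τ / F = 71.9 × 24 / 0.53 = 3256 mg

3260 mg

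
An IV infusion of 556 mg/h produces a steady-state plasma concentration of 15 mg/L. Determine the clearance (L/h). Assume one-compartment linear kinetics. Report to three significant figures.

At steady state, infusion rate = CL × Css, so CL = rate / Css.
CL = 556 / 15 = 37.07 L/h

37.1 L/h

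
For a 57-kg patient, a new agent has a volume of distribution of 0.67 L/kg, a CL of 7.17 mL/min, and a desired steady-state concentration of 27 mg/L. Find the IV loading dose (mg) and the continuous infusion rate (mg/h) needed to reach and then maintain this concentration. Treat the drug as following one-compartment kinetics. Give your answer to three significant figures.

Vd(total) = 57 kg × 0.67 L/kg = 38.19 L
LD = Vd · C_target = 38.19 × 27 = 1031 mg
CL = 7.17 mL/min × 60/1000 = 0.4302 L/h
Infusion rate = 0.4302 L/h × 27 mg/L = 11.62 mg/h

(a) 1030 mg; (b) 11.6 mg/h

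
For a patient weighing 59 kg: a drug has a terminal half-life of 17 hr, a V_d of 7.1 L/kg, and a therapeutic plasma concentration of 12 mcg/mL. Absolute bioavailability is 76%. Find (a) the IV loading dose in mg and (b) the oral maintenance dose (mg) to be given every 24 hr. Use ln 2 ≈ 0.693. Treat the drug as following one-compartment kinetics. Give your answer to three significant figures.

Total Vd = 7.1 × 59 = 418.9 L
LD = Vd × C = 418.9 × 12 = 5027 mg
CL = 0.693 × Vd / t½ = 0.693 × 418.9 / 17 = 17.08 L/h
D = CL × Css × τ / F = 17.08 × 12 × 24 / 0.76 = 6472 mg

(a) 5030 mg; (b) 6470 mg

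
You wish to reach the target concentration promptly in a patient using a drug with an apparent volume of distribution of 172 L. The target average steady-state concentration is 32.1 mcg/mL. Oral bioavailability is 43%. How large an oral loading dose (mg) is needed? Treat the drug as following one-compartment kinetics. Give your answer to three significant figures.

12800 mg

The loading dose fills Vd to the target concentration.
LD = Vd × C / F = 172.0 × 32.10 / 0.43 = 12840 mg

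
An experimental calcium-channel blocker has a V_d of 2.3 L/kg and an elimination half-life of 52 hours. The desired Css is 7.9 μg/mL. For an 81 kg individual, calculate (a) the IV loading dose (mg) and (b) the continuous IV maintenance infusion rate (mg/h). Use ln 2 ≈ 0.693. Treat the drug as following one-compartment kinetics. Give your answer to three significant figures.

Vd(total) = 81 kg × 2.3 L/kg = 186.3 L
LD = Vd × C = 186.3 × 7.9 = 1472 mg
CL = 0.693 × Vd / t½ = 0.693 × 186.3 / 52 = 2.483 L/h
Infusion rate = CL × Css = 2.483 × 7.9 = 19.62 mg/h

(a) 1470 mg; (b) 19.6 mg/h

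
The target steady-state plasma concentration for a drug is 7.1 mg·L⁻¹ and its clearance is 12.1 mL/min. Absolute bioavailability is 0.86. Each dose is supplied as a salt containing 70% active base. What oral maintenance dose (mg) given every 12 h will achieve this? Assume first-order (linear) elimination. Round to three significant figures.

103 mg

CL = 12.1 mL/min × 60/1000 = 0.7260 L/h
D = CL × Css × τ / F / S = 0.7260 × 7.1 × 12 / 0.86 / 0.7 = 102.7 mg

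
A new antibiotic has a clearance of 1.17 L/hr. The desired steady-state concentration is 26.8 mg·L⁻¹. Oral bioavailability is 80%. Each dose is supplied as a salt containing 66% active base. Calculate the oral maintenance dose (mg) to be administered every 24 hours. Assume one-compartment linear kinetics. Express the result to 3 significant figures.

1430 mg

At steady state, dose per interval replaces the amount cleared in that interval: F·S·D/τ = CL·Css.
D = CL × Css × τ / F / S = 1.170 × 26.8 × 24 / 0.8 / 0.66 = 1425 mg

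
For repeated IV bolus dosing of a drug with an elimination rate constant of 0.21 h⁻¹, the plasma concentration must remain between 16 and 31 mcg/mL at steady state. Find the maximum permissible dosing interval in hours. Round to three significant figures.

3.15 h

Between IV bolus doses, concentration decays as C = C₀·e^(−kτ), so C_peak/C_trough = e^(kτ).
τ_max = ln(C_peak/C_trough) / k = ln(31/16) / 0.2100 = 0.6614 / 0.2100 = 3.150 h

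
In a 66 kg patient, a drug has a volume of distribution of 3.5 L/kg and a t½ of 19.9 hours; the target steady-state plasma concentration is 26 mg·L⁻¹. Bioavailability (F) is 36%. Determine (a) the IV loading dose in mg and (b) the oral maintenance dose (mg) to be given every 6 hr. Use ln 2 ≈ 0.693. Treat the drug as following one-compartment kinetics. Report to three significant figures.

(a) 6010 mg; (b) 3490 mg

Total Vd = 3.5 × 66 = 231.0 L
LD = Vd × C = 231.0 × 26 = 6006 mg
CL = 0.693 × Vd / t½ = 0.693 × 231.0 / 19.9 = 8.044 L/h
D = CL × Css × τ / F = 8.044 × 26 × 6 / 0.36 = 3486 mg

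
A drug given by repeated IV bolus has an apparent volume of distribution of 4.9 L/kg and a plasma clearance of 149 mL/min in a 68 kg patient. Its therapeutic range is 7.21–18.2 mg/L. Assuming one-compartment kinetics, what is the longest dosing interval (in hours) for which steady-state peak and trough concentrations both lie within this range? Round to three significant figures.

Vd(total) = 68 kg × 4.9 L/kg = 333.2 L
CL = 149 mL/min × 60/1000 = 8.940 L/h
k = CL / Vd = 8.940 / 333.2 = 0.02683 h⁻¹
Between IV bolus doses, concentration decays as C = C₀·e^(−kτ), so C_peak/C_trough = e^(kτ).
τ_max = ln(C_peak/C_trough) / k = ln(18.2/7.21) / 0.02683 = 0.9260 / 0.02683 = 34.51 h

34.5 h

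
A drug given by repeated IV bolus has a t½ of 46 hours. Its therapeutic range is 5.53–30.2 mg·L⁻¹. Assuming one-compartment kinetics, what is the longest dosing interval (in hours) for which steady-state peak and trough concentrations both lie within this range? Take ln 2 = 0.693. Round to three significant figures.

113 h

k = 0.693 / t½ = 0.693 / 46 = 0.01507 h⁻¹
Between IV bolus doses, concentration decays as C = C₀·e^(−kτ), so C_peak/C_trough = e^(kτ).
τ_max = ln(C_peak/C_trough) / k = ln(30.2/5.53) / 0.01507 = 1.698 / 0.01507 = 112.7 h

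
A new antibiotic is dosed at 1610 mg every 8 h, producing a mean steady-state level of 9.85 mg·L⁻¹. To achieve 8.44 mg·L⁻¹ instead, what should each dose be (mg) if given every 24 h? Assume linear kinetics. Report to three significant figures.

4140 mg

For first-order elimination, Css ∝ F·D/(CL·τ); F and CL are unchanged, so Css ∝ D/τ.
D₂ = D₁ × (Css,target / Css,current) × (τ₂/τ₁) = 1610 × (8.44/9.85) × (24/8) = 4139 mg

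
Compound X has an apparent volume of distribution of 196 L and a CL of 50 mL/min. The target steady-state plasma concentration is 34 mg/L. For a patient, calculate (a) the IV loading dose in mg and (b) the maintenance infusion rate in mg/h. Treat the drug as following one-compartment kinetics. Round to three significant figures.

(a) 6660 mg; (b) 102 mg/h

LD = Vd · C_target = 196.0 × 34 = 6664 mg
CL = 50 mL/min = 50 × 0.06 = 3.000 L/h
Infusion rate = 3.000 L/h × 34 mg/L = 102.0 mg/h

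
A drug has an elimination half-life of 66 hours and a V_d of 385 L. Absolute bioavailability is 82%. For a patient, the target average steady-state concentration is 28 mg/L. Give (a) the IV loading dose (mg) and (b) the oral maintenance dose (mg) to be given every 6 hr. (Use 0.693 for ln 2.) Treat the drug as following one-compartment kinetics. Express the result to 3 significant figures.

(a) 10800 mg; (b) 828 mg

LD = Vd × C = 385.0 × 28 = 10780 mg
CL = 0.693 × Vd / t½ = 0.693 × 385.0 / 66 = 4.043 L/h
D = CL × Css × τ / F = 4.043 × 28 × 6 / 0.82 = 828.3 mg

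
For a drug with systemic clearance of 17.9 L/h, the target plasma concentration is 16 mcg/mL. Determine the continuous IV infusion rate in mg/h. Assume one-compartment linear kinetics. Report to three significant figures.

At steady state, infusion rate equals elimination rate: rate in = CL × Css.
Infusion rate = CL · Css = 17.90 L/h × 16 mg/L = 286.4 mg/h

286 mg/h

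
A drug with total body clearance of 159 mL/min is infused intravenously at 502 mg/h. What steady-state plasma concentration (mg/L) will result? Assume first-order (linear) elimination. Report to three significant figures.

CL = 159 mL/min = 159 × 0.06 = 9.540 L/h
Css = rate / CL = 502 / 9.540 = 52.62 mg/L

52.6 mg/L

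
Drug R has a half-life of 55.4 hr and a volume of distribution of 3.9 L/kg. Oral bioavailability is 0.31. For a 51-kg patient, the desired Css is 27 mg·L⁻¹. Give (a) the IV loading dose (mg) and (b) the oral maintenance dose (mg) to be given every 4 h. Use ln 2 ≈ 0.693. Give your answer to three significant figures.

Vd(total) = 51 kg × 3.9 L/kg = 198.9 L
LD = Vd × C = 198.9 × 27 = 5370 mg
CL = 0.693 × Vd / t½ = 0.693 × 198.9 / 55.4 = 2.488 L/h
D = CL × Css × τ / F = 2.488 × 27 × 4 / 0.31 = 866.8 mg

(a) 5370 mg; (b) 867 mg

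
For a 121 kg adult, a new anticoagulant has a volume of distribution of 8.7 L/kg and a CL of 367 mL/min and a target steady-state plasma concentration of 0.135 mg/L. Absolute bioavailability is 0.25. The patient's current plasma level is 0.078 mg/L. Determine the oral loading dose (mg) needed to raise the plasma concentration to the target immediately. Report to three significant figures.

Total Vd = 8.7 × 121 = 1053 L
Concentration deficit ΔC = 0.135 − 0.078 = 0.05700 mg/L
LD = Vd × ΔC / F = 1053 × 0.05700 / 0.25 = 240.1 mg

240 mg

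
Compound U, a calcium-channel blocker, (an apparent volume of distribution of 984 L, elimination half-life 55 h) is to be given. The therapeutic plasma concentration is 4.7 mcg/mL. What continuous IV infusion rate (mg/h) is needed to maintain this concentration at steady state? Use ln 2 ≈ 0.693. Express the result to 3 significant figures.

58.3 mg/h

CL = 0.693 × Vd / t½ = 0.693 × 984.0 / 55 = 12.40 L/h
Infusion rate = CL × Css = 12.40 × 4.7 = 58.28 mg/h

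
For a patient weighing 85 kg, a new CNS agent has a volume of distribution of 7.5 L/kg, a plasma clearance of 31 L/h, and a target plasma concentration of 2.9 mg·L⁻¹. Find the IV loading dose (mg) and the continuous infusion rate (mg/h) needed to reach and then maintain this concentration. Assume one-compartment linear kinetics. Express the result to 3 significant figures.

Total Vd = 7.5 × 85 = 637.5 L
Loading dose = Vd × C = 637.5 × 2.9 = 1849 mg
Infusion rate = 31.00 L/h × 2.9 mg/L = 89.90 mg/h

(a) 1850 mg; (b) 89.9 mg/h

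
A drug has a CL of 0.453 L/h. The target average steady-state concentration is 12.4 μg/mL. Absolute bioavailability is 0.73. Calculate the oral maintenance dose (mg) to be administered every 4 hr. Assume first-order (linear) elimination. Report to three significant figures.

At steady state, dose per interval replaces the amount cleared in that interval: F·D/τ = CL·Css.
D = CL × Css × τ / F = 0.4530 × 12.4 × 4 / 0.73 = 30.78 mg

30.8 mg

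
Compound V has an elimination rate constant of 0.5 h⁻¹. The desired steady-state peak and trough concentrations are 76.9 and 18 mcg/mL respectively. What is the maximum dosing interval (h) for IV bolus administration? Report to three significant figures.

Between IV bolus doses, concentration decays as C = C₀·e^(−kτ), so C_peak/C_trough = e^(kτ).
τ_max = ln(C_peak/C_trough) / k = ln(76.9/18) / 0.5000 = 1.452 / 0.5000 = 2.904 h

2.90 h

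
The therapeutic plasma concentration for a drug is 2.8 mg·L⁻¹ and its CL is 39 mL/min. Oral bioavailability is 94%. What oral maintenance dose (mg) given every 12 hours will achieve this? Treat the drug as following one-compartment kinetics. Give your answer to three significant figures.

Convert clearance: 39 mL/min × 60 min/h ÷ 1000 mL/L = 2.340 L/h
D = CL × Css × τ / F = 2.340 × 2.8 × 12 / 0.94 = 83.64 mg

83.6 mg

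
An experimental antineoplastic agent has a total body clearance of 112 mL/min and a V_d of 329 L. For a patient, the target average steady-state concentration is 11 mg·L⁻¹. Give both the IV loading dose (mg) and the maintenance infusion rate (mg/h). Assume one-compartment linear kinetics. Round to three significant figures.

(a) 3620 mg; (b) 73.9 mg/h

LD = Vd · C_target = 329.0 × 11 = 3619 mg
Convert clearance: 112 mL/min × 60 min/h ÷ 1000 mL/L = 6.720 L/h
Infusion rate = 6.720 L/h × 11 mg/L = 73.92 mg/h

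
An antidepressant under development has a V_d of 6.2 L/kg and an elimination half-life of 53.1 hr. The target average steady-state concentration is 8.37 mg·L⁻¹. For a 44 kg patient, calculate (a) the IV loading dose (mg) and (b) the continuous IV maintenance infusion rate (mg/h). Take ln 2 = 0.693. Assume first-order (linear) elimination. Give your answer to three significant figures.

(a) 2280 mg; (b) 29.8 mg/h

Vd(total) = 44 kg × 6.2 L/kg = 272.8 L
LD = Vd × C = 272.8 × 8.37 = 2283 mg
CL = 0.693 × Vd / t½ = 0.693 × 272.8 / 53.1 = 3.560 L/h
Infusion rate = CL × Css = 3.560 × 8.37 = 29.80 mg/h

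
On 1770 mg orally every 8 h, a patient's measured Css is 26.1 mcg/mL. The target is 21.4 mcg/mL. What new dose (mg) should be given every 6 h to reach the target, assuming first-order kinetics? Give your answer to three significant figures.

1090 mg

For first-order elimination, Css ∝ F·D/(CL·τ); F and CL are unchanged, so Css ∝ D/τ.
D₂ = D₁ × (Css,target / Css,current) × (τ₂/τ₁) = 1770 × (21.4/26.1) × (6/8) = 1088 mg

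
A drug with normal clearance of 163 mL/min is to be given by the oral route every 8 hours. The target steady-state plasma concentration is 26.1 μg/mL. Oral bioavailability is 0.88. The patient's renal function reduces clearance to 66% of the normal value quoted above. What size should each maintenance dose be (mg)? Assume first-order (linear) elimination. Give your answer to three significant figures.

CL = 163 mL/min × 60/1000 = 9.780 L/h
Patient clearance = 0.66 × 9.780 = 6.455 L/h
At steady state, dose per interval replaces the amount cleared in that interval: F·D/τ = CL·Css.
D = CL × Css × τ / F = 6.455 × 26.1 × 8 / 0.88 = 1532 mg

1530 mg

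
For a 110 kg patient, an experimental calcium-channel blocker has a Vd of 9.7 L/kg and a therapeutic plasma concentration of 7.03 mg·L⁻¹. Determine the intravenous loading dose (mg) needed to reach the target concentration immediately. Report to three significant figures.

7500 mg

Vd(total) = 110 kg × 9.7 L/kg = 1067 L
LD = Vd × C = 1067 × 7.030 = 7501 mg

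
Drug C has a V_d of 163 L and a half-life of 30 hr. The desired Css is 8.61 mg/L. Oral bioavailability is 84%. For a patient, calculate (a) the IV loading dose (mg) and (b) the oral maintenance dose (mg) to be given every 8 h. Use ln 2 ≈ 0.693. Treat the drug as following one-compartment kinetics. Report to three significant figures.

(a) 1400 mg; (b) 309 mg

LD = Vd × C = 163.0 × 8.61 = 1403 mg
CL = 0.693 × Vd / t½ = 0.693 × 163.0 / 30 = 3.765 L/h
D = CL × Css × τ / F = 3.765 × 8.61 × 8 / 0.84 = 308.7 mg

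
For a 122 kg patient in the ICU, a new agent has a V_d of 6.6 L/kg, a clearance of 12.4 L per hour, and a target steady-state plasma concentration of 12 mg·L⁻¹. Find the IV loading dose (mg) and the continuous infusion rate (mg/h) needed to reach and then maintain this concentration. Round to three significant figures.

(a) 9660 mg; (b) 149 mg/h

Vd(total) = 122 kg × 6.6 L/kg = 805.2 L
Loading dose = Vd × C = 805.2 × 12 = 9662 mg
Infusion rate = 12.40 L/h × 12 mg/L = 148.8 mg/h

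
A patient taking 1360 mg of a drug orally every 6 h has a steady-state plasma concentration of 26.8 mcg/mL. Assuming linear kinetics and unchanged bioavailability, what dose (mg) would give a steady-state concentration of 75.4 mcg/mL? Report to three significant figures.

For first-order elimination, Css ∝ F·D/(CL·τ); F and CL are unchanged, so Css ∝ D/τ.
D₂ = D₁ × (Css,target / Css,current) = 1360 × 75.4/26.8 = 3826 mg

3830 mg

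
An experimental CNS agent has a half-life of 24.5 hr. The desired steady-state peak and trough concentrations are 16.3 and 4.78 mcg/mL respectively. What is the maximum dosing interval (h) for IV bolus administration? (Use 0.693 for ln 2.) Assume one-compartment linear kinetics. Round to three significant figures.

k = 0.693 / t½ = 0.693 / 24.5 = 0.02829 h⁻¹
Between IV bolus doses, concentration decays as C = C₀·e^(−kτ), so C_peak/C_trough = e^(kτ).
τ_max = ln(C_peak/C_trough) / k = ln(16.3/4.78) / 0.02829 = 1.227 / 0.02829 = 43.37 h

43.4 h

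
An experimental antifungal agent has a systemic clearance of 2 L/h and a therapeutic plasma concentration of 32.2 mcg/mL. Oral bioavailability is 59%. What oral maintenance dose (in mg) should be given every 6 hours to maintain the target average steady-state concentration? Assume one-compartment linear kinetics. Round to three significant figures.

At steady state, dose per interval replaces the amount cleared in that interval: F·D/τ = CL·Css.
D = CL × Css × τ / F = 2.000 × 32.2 × 6 / 0.59 = 654.9 mg

655 mg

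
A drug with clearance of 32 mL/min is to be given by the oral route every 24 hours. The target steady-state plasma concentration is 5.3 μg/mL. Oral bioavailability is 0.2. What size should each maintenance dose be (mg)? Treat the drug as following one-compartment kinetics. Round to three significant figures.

CL = 32 mL/min × 60/1000 = 1.920 L/h
At steady state, dose per interval replaces the amount cleared in that interval: F·D/τ = CL·Css.
D = CL × Css × τ / F = 1.920 × 5.3 × 24 / 0.2 = 1221 mg

1220 mg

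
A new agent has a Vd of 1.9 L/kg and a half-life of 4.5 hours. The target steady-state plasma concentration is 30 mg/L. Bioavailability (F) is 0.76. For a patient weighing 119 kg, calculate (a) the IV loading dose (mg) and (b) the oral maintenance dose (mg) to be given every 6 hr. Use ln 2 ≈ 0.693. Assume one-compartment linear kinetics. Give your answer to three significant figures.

Vd = 1.9 L/kg × 119 kg = 226.1 L
LD = Vd × C = 226.1 × 30 = 6783 mg
CL = 0.693 × Vd / t½ = 0.693 × 226.1 / 4.5 = 34.82 L/h
D = CL × Css × τ / F = 34.82 × 30 × 6 / 0.76 = 8247 mg

(a) 6780 mg; (b) 8250 mg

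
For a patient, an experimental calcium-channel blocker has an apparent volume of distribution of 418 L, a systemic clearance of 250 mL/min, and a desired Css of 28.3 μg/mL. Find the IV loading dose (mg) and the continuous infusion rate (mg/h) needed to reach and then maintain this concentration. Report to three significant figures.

(a) 11800 mg; (b) 425 mg/h

Loading dose = Vd × C = 418.0 × 28.3 = 11830 mg
CL = 250 mL/min = 250 × 0.06 = 15.00 L/h
Infusion rate = 15.00 L/h × 28.3 mg/L = 424.5 mg/h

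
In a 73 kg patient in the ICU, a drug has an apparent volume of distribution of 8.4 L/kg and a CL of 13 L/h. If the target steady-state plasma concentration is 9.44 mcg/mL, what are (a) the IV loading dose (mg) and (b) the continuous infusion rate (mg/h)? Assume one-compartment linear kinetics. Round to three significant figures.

(a) 5790 mg; (b) 123 mg/h

Vd(total) = 73 kg × 8.4 L/kg = 613.2 L
LD = Vd · C_target = 613.2 × 9.44 = 5789 mg
Maintenance: replace elimination → rate = CL × Css = 13.00 × 9.44 = 122.7 mg/h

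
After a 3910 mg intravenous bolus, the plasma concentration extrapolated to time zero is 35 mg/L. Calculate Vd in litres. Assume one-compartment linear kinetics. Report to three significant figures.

112 L

Immediately after an IV bolus, C₀ = Dose / Vd, so Vd = Dose / C₀.
Vd = 3910 / 35 = 111.7 L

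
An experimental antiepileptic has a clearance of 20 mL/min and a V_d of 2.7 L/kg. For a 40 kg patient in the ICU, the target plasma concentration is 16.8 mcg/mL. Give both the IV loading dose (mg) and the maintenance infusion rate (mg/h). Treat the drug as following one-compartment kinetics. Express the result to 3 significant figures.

(a) 1810 mg; (b) 20.2 mg/h

Vd(total) = 40 kg × 2.7 L/kg = 108.0 L
Loading: fill Vd to C_target → 108.0 L × 16.8 mg/L = 1814 mg
Convert clearance: 20 mL/min × 60 min/h ÷ 1000 mL/L = 1.200 L/h
Maintenance infusion rate = CL × Css = 1.200 × 16.8 = 20.16 mg/h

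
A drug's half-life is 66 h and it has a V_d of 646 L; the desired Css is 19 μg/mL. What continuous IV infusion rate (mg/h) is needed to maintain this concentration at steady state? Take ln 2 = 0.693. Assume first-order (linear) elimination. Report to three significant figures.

CL = 0.693 × Vd / t½ = 0.693 × 646.0 / 66 = 6.783 L/h
Infusion rate = CL × Css = 6.783 × 19 = 128.9 mg/h

129 mg/h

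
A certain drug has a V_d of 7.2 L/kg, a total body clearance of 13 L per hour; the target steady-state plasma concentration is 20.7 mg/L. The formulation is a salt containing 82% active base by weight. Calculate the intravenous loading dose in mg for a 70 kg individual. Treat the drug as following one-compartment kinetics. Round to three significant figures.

Vd = 7.2 L/kg × 70 kg = 504.0 L
LD = Vd × C / S = 504.0 × 20.70 / 0.82 = 12720 mg

12700 mg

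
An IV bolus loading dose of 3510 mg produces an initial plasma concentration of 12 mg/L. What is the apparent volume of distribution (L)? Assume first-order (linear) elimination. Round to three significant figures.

Immediately after an IV bolus, C₀ = Dose / Vd, so Vd = Dose / C₀.
Vd = 3510 / 12 = 292.5 L

293 L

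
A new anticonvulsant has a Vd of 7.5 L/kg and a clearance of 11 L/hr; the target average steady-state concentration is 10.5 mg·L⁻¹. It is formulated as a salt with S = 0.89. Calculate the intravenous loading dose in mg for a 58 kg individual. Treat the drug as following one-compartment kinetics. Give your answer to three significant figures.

Vd = 7.5 L/kg × 58 kg = 435.0 L
The loading dose fills Vd to the target concentration.
LD = Vd × C / S = 435.0 × 10.50 / 0.89 = 5132 mg

5130 mg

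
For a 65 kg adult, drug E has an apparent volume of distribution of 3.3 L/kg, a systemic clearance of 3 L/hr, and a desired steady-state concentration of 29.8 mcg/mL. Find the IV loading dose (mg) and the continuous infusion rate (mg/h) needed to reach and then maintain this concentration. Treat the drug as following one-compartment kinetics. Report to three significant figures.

(a) 6390 mg; (b) 89.4 mg/h

Vd(total) = 65 kg × 3.3 L/kg = 214.5 L
Loading: fill Vd to C_target → 214.5 L × 29.8 mg/L = 6392 mg
Infusion rate = 3.000 L/h × 29.8 mg/L = 89.40 mg/h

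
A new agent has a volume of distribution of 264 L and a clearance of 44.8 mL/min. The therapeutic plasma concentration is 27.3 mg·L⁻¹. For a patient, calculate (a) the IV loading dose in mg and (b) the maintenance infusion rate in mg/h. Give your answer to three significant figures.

Loading: fill Vd to C_target → 264.0 L × 27.3 mg/L = 7207 mg
Convert clearance: 44.8 mL/min × 60 min/h ÷ 1000 mL/L = 2.688 L/h
Maintenance: replace elimination → rate = CL × Css = 2.688 × 27.3 = 73.38 mg/h

(a) 7210 mg; (b) 73.4 mg/h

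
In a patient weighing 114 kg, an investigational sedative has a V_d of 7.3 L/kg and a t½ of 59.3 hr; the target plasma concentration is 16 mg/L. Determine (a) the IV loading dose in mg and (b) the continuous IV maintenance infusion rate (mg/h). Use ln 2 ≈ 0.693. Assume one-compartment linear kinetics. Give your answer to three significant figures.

Vd = 7.3 L/kg × 114 kg = 832.2 L
LD = Vd × C = 832.2 × 16 = 13320 mg
CL = 0.693 × Vd / t½ = 0.693 × 832.2 / 59.3 = 9.725 L/h
Infusion rate = CL × Css = 9.725 × 16 = 155.6 mg/h

(a) 13300 mg; (b) 156 mg/h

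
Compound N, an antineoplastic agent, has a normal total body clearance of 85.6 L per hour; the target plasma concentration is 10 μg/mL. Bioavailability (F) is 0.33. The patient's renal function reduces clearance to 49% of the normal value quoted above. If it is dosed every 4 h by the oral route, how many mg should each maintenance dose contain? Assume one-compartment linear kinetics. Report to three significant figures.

Patient clearance = 0.49 × 85.60 = 41.94 L/h
D = CL × Css × τ / F = 41.94 × 10 × 4 / 0.33 = 5084 mg

5080 mg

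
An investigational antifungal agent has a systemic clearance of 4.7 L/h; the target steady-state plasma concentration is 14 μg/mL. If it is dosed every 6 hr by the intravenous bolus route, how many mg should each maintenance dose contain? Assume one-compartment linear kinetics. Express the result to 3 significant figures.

395 mg

At steady state, dose per interval replaces the amount cleared in that interval: D/τ = CL·Css.
D = CL × Css × τ = 4.700 × 14 × 6 = 394.8 mg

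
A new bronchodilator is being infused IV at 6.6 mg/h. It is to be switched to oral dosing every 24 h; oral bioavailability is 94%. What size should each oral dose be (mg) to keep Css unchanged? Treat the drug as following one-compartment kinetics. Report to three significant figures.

169 mg

To maintain the same Css, the systemic dosing rate must be unchanged: F·D/τ = infusion rate.
D = rate × τ / F = 6.6 × 24 / 0.94 = 168.5 mg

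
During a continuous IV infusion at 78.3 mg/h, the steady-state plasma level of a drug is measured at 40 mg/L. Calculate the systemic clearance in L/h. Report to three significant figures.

1.96 L/h

At steady state, infusion rate = CL × Css, so CL = rate / Css.
CL = 78.3 / 40 = 1.958 L/h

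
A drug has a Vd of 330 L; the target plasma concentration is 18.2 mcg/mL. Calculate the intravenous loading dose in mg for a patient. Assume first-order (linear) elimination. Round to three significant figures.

LD = Vd × C = 330.0 × 18.20 = 6006 mg

6010 mg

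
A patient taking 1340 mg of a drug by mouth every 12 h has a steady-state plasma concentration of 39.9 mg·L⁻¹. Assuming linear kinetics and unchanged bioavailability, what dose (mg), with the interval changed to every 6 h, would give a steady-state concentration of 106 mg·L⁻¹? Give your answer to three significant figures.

1780 mg

With linear kinetics, Css is proportional to dose rate (D/τ) at fixed clearance.
D₂ = D₁ × (Css,target / Css,current) × (τ₂/τ₁) = 1340 × (106/39.9) × (6/12) = 1780 mg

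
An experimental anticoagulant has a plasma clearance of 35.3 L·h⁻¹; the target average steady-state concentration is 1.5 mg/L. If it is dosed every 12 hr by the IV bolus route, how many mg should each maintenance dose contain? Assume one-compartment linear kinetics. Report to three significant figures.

D = CL × Css × τ = 35.30 × 1.5 × 12 = 635.4 mg

635 mg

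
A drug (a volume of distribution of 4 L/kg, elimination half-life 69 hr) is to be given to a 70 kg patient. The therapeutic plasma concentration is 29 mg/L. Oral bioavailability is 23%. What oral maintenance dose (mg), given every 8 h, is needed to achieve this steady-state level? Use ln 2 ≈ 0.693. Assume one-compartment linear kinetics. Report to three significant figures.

2840 mg

Vd(total) = 70 kg × 4 L/kg = 280.0 L
CL = ln 2 · Vd / t½ = 0.693 × 280.0 / 69 = 2.812 L/h
D = CL × Css × τ / F = 2.812 × 29 × 8 / 0.23 = 2836 mg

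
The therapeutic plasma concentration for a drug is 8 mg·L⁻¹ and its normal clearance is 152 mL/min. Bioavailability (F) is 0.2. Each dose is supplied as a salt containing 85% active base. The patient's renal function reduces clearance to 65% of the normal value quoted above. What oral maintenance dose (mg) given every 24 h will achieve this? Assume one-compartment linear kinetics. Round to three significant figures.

6700 mg

CL = 152 mL/min = 152 × 0.06 = 9.120 L/h
Patient clearance = 0.65 × 9.120 = 5.928 L/h
D = CL × Css × τ / F / S = 5.928 × 8 × 24 / 0.2 / 0.85 = 6695 mg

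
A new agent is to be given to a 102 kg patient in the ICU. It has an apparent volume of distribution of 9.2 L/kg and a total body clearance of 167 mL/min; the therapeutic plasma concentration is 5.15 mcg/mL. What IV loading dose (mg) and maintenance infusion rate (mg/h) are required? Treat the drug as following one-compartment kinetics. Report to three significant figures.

Total Vd = 9.2 × 102 = 938.4 L
LD = Vd · C_target = 938.4 × 5.15 = 4833 mg
Convert clearance: 167 mL/min × 60 min/h ÷ 1000 mL/L = 10.02 L/h
Maintenance infusion rate = CL × Css = 10.02 × 5.15 = 51.60 mg/h

(a) 4830 mg; (b) 51.6 mg/h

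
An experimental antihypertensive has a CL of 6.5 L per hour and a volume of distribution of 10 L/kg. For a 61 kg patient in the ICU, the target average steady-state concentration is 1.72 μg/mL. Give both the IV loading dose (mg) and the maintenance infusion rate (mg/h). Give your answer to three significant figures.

Vd(total) = 61 kg × 10 L/kg = 610.0 L
LD = Vd · C_target = 610.0 × 1.72 = 1049 mg
Maintenance infusion rate = CL × Css = 6.500 × 1.72 = 11.18 mg/h

(a) 1050 mg; (b) 11.2 mg/h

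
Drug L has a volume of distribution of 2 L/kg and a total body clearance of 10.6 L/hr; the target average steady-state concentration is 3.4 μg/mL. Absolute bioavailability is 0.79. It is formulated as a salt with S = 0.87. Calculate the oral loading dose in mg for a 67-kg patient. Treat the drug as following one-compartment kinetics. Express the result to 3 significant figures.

Total Vd = 2 × 67 = 134.0 L
LD = Vd × C / F / S = 134.0 × 3.400 / 0.79 / 0.87 = 662.9 mg

663 mg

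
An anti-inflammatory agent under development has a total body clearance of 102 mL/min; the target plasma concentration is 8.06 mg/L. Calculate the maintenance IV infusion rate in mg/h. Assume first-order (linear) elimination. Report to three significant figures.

Convert clearance: 102 mL/min × 60 min/h ÷ 1000 mL/L = 6.120 L/h
R₀ = 6.120 × 8.06 = 49.33 mg/h

49.3 mg/h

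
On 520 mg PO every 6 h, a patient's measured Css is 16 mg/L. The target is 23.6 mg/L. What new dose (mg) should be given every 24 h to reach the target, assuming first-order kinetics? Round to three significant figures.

3070 mg

For first-order elimination, Css ∝ F·D/(CL·τ); F and CL are unchanged, so Css ∝ D/τ.
D₂ = D₁ × (Css,target / Css,current) × (τ₂/τ₁) = 520 × (23.6/16) × (24/6) = 3068 mg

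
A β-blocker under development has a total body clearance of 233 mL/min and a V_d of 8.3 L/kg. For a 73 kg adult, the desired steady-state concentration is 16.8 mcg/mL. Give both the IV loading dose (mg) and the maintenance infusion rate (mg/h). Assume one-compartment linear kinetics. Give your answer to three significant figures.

(a) 10200 mg; (b) 235 mg/h

Total Vd = 8.3 × 73 = 605.9 L
Loading: fill Vd to C_target → 605.9 L × 16.8 mg/L = 10180 mg
CL = 233 mL/min × 60/1000 = 13.98 L/h
Maintenance infusion rate = CL × Css = 13.98 × 16.8 = 234.9 mg/h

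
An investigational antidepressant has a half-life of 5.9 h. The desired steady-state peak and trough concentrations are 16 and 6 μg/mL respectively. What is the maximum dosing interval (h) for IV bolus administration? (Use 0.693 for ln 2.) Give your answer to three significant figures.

k = 0.693 / t½ = 0.693 / 5.9 = 0.1175 h⁻¹
Between IV bolus doses, concentration decays as C = C₀·e^(−kτ), so C_peak/C_trough = e^(kτ).
τ_max = ln(C_peak/C_trough) / k = ln(16/6) / 0.1175 = 0.9808 / 0.1175 = 8.347 h

8.35 h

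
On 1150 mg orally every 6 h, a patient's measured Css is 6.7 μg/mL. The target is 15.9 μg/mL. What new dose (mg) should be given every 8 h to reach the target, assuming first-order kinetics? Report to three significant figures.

3640 mg

With linear kinetics, Css is proportional to dose rate (D/τ) at fixed clearance.
D₂ = D₁ × (Css,target / Css,current) × (τ₂/τ₁) = 1150 × (15.9/6.7) × (8/6) = 3639 mg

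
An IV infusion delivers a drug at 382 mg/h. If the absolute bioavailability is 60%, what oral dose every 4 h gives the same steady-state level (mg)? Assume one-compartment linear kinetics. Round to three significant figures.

2550 mg

To maintain the same Css, the systemic dosing rate must be unchanged: F·D/τ = infusion rate.
D = rate × τ / F = 382 × 4 / 0.6 = 2547 mg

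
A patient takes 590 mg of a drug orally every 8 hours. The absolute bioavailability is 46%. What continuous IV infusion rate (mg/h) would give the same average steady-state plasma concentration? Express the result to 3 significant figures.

33.9 mg/h

Equivalent systemic input: infusion rate = F·D/τ.
Rate = 0.46 × 590 / 8 = 33.93 mg/h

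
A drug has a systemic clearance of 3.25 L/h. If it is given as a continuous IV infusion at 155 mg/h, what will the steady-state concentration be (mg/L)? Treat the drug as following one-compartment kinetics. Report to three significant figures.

47.7 mg/L

Css = rate / CL = 155 / 3.250 = 47.69 mg/L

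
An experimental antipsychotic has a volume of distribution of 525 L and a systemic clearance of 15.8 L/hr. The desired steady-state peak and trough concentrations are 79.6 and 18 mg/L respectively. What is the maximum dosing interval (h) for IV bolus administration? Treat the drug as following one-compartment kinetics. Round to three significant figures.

k = CL / Vd = 15.80 / 525.0 = 0.03010 h⁻¹
Between IV bolus doses, concentration decays as C = C₀·e^(−kτ), so C_peak/C_trough = e^(kτ).
τ_max = ln(C_peak/C_trough) / k = ln(79.6/18) / 0.03010 = 1.487 / 0.03010 = 49.40 h

49.4 h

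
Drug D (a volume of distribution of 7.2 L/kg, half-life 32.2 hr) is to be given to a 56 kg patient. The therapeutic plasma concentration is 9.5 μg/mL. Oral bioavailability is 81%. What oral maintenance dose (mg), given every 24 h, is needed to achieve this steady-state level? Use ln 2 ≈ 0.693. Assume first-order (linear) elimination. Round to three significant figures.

2440 mg

Total Vd = 7.2 × 56 = 403.2 L
CL = 0.693 × Vd / t½ = 0.693 × 403.2 / 32.2 = 8.678 L/h
D = CL × Css × τ / F = 8.678 × 9.5 × 24 / 0.81 = 2443 mg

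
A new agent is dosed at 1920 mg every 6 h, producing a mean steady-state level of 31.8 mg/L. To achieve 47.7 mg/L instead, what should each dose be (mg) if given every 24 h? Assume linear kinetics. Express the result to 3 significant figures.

11500 mg

With linear kinetics, Css is proportional to dose rate (D/τ) at fixed clearance.
D₂ = D₁ × (Css,target / Css,current) × (τ₂/τ₁) = 1920 × (47.7/31.8) × (24/6) = 11520 mg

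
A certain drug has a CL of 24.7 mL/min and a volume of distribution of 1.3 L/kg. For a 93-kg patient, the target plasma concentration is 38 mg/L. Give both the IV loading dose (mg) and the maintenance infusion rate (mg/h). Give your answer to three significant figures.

(a) 4590 mg; (b) 56.3 mg/h

Total Vd = 1.3 × 93 = 120.9 L
Loading: fill Vd to C_target → 120.9 L × 38 mg/L = 4594 mg
Convert clearance: 24.7 mL/min × 60 min/h ÷ 1000 mL/L = 1.482 L/h
Infusion rate = 1.482 L/h × 38 mg/L = 56.32 mg/h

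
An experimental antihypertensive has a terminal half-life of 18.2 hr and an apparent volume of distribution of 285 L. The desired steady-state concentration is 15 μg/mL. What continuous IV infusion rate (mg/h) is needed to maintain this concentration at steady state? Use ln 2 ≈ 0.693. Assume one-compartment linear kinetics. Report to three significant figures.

163 mg/h

CL = ln 2 · Vd / t½ = 0.693 × 285.0 / 18.2 = 10.85 L/h
Infusion rate = CL × Css = 10.85 × 15 = 162.8 mg/h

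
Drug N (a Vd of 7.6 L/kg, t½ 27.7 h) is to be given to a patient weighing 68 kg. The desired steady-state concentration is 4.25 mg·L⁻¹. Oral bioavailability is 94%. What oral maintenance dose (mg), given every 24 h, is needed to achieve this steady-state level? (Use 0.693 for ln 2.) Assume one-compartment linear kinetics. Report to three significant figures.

Vd = 7.6 L/kg × 68 kg = 516.8 L
CL = 0.693 × Vd / t½ = 0.693 × 516.8 / 27.7 = 12.93 L/h
D = CL × Css × τ / F = 12.93 × 4.25 × 24 / 0.94 = 1403 mg

1400 mg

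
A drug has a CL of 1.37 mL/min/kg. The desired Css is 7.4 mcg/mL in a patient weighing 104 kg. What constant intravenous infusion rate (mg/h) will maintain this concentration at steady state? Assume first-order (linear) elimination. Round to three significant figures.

63.3 mg/h

CL = 1.37 mL/min/kg × 104 kg = 142.5 mL/min = 142.5 × 60/1000 = 8.550 L/h
At steady state, infusion rate equals elimination rate: rate in = CL × Css.
R₀ = 8.550 × 7.4 = 63.27 mg/h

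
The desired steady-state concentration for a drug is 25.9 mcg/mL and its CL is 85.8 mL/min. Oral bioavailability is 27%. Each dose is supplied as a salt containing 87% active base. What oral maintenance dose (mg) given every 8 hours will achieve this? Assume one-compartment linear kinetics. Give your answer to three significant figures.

CL = 85.8 mL/min = 85.8 × 0.06 = 5.148 L/h
At steady state, dose per interval replaces the amount cleared in that interval: F·S·D/τ = CL·Css.
D = CL × Css × τ / F / S = 5.148 × 25.9 × 8 / 0.27 / 0.87 = 4541 mg

4540 mg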